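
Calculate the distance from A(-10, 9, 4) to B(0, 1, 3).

d = √[(x₂-x₁)² + (y₂-y₁)² + (z₂-z₁)²]
  = √[10² + (-8)² + (-1)²]
  = √[100 + 64 + 1]
  = √165
  ≈ 12.85

12.85


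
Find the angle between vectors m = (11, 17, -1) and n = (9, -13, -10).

m·n = 11·9 + 17·(-13) + (-1)·(-10) = 99 - 221 + 10 = -112
|m| = √(11² + 17² + (-1)²) = √411 ≈ 20.27
|n| = √(9² + (-13)² + (-10)²) = √350 ≈ 18.71
cos θ = (m·n)/(|m||n|) = -112/(20.27·18.71) ≈ -0.2953
θ = arccos(-0.2953) ≈ 107.2°

107.2°


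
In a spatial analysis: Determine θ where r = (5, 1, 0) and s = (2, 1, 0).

r·s = 5·2 + 1·1 + 0·0 = 10 + 1 + 0 = 11
|r| = √(5² + 1² + 0²) = √26 ≈ 5.099
|s| = √(2² + 1² + 0²) = √5 ≈ 2.236
cos θ = (r·s)/(|r||s|) = 11/(5.099·2.236) ≈ 0.9648
θ = arccos(0.9648) ≈ 15.26°

15.26°


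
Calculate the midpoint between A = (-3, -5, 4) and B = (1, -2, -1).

M = ((x₁+x₂)/2, (y₁+y₂)/2, (z₁+z₂)/2)
  = ((-3 + 1)/2, (-5 - 2)/2, (4 - 1)/2)
  = (-2/2, -7/2, 3/2)
  = (-1, -3.5, 1.5)

(-1, -3.5, 1.5)


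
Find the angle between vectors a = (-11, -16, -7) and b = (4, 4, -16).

a·b = (-11)·4 + (-16)·4 + (-7)·(-16) = -44 - 64 + 112 = 4
|a| = √((-11)² + (-16)² + (-7)²) = √426 ≈ 20.64
|b| = √(4² + 4² + (-16)²) = √288 ≈ 16.97
cos θ = (a·b)/(|a||b|) = 4/(20.64·16.97) ≈ 0.01142
θ = arccos(0.01142) ≈ 89.35°

89.35°


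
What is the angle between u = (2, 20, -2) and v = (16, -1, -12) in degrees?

u·v = 2·16 + 20·(-1) + (-2)·(-12) = 32 - 20 + 24 = 36
|u| = √(2² + 20² + (-2)²) = √408 ≈ 20.2
|v| = √(16² + (-1)² + (-12)²) = √401 ≈ 20.02
cos θ = (u·v)/(|u||v|) = 36/(20.2·20.02) ≈ 0.089
θ = arccos(0.089) ≈ 84.89°

84.89°


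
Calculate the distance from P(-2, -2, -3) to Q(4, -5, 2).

d = √[(x₂-x₁)² + (y₂-y₁)² + (z₂-z₁)²]
  = √[6² + (-3)² + 5²]
  = √[36 + 9 + 25]
  = √70
  ≈ 8.367

8.367


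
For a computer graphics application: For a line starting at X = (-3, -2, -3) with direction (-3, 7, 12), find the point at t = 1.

P(t) = X + t·d
  = (-3 + (-3)·1, -2 + 7·1, -3 + 12·1)
  = (-3 - 3, -2 + 7, -3 + 12)
  = (-6, 5, 9)

(-6, 5, 9)


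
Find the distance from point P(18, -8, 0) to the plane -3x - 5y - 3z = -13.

distance = |a·x₀ + b·y₀ + c·z₀ - d| / √(a² + b² + c²)
  = |(-3)·18 + (-5)·(-8) + (-3)·0 - (-13)| / √((-3)² + (-5)² + (-3)²)
  = |-54 + 40 + 0 + 13| / √(9 + 25 + 9)
  = |-1| / √43
  = 1 / 6.557
  ≈ 0.1525

0.1525


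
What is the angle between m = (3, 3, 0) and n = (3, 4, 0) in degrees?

m·n = 3·3 + 3·4 + 0·0 = 9 + 12 + 0 = 21
|m| = √(3² + 3² + 0²) = √18 ≈ 4.243
|n| = √(3² + 4² + 0²) = √25 ≈ 5
cos θ = (m·n)/(|m||n|) = 21/(4.243·5) ≈ 0.9899
θ = arccos(0.9899) ≈ 8.13°

8.13°


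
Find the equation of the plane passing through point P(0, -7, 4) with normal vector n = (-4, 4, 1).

The plane through P with normal n = (a, b, c) satisfies n·(r - P) = 0,
i.e. ax + by + cz = a·x₀ + b·y₀ + c·z₀.
d = (-4)·0 + 4·(-7) + 1·4
  = 0 - 28 + 4
  = -24
Equation: -4x + 4y + z = -24

-4x + 4y + z = -24


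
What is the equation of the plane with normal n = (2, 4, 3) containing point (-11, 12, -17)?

The plane through P with normal n = (a, b, c) satisfies n·(r - P) = 0,
i.e. ax + by + cz = a·x₀ + b·y₀ + c·z₀.
d = 2·(-11) + 4·12 + 3·(-17)
  = -22 + 48 - 51
  = -25
Equation: 2x + 4y + 3z = -25

2x + 4y + 3z = -25


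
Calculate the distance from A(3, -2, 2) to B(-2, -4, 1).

d = √[(x₂-x₁)² + (y₂-y₁)² + (z₂-z₁)²]
  = √[(-5)² + (-2)² + (-1)²]
  = √[25 + 4 + 1]
  = √30
  ≈ 5.477

5.477


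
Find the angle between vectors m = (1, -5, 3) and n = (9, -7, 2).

m·n = 1·9 + (-5)·(-7) + 3·2 = 9 + 35 + 6 = 50
|m| = √(1² + (-5)² + 3²) = √35 ≈ 5.916
|n| = √(9² + (-7)² + 2²) = √134 ≈ 11.58
cos θ = (m·n)/(|m||n|) = 50/(5.916·11.58) ≈ 0.7301
θ = arccos(0.7301) ≈ 43.11°

43.11°


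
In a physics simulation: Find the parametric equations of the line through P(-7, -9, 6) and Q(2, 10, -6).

Direction vector d = Q - P = (2 + 7, 10 + 9, -6 - 6) = (9, 19, -12)
Parametric form r = P + t·d:
x = -7 + 9t, y = -9 + 19t, z = 6 - 12t

x = -7 + 9t, y = -9 + 19t, z = 6 - 12t


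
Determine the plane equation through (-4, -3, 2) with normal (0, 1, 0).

The plane through P with normal n = (a, b, c) satisfies n·(r - P) = 0,
i.e. ax + by + cz = a·x₀ + b·y₀ + c·z₀.
d = 0·(-4) + 1·(-3) + 0·2
  = 0 - 3 + 0
  = -3
Equation: y = -3

y = -3


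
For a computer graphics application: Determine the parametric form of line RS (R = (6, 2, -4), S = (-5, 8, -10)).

Direction vector d = S - R = (-5 - 6, 8 - 2, -10 + 4) = (-11, 6, -6)
Parametric form r = R + t·d:
x = 6 - 11t, y = 2 + 6t, z = -4 - 6t

x = 6 - 11t, y = 2 + 6t, z = -4 - 6t


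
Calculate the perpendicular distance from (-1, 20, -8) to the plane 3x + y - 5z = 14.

distance = |a·x₀ + b·y₀ + c·z₀ - d| / √(a² + b² + c²)
  = |3·(-1) + 1·20 + (-5)·(-8) - 14| / √(3² + 1² + (-5)²)
  = |-3 + 20 + 40 - 14| / √(9 + 1 + 25)
  = |43| / √35
  = 43 / 5.916
  ≈ 7.268

7.268


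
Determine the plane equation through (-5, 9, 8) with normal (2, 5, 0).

The plane through P with normal n = (a, b, c) satisfies n·(r - P) = 0,
i.e. ax + by + cz = a·x₀ + b·y₀ + c·z₀.
d = 2·(-5) + 5·9 + 0·8
  = -10 + 45 + 0
  = 35
Equation: 2x + 5y = 35

2x + 5y = 35


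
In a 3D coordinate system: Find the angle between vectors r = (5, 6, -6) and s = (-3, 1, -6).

r·s = 5·(-3) + 6·1 + (-6)·(-6) = -15 + 6 + 36 = 27
|r| = √(5² + 6² + (-6)²) = √97 ≈ 9.849
|s| = √((-3)² + 1² + (-6)²) = √46 ≈ 6.782
cos θ = (r·s)/(|r||s|) = 27/(9.849·6.782) ≈ 0.4042
θ = arccos(0.4042) ≈ 66.16°

66.16°


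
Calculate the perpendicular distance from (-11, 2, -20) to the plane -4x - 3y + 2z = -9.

distance = |a·x₀ + b·y₀ + c·z₀ - d| / √(a² + b² + c²)
  = |(-4)·(-11) + (-3)·2 + 2·(-20) - (-9)| / √((-4)² + (-3)² + 2²)
  = |44 - 6 - 40 + 9| / √(16 + 9 + 4)
  = |7| / √29
  = 7 / 5.385
  ≈ 1.3

1.3


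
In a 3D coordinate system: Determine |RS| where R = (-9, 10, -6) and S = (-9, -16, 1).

d = √[(x₂-x₁)² + (y₂-y₁)² + (z₂-z₁)²]
  = √[0² + (-26)² + 7²]
  = √[0 + 676 + 49]
  = √725
  ≈ 26.93

26.93


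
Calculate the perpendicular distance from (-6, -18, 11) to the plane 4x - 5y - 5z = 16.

distance = |a·x₀ + b·y₀ + c·z₀ - d| / √(a² + b² + c²)
  = |4·(-6) + (-5)·(-18) + (-5)·11 - 16| / √(4² + (-5)² + (-5)²)
  = |-24 + 90 - 55 - 16| / √(16 + 25 + 25)
  = |-5| / √66
  = 5 / 8.124
  ≈ 0.6155

0.6155


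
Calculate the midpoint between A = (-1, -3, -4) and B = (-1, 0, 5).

M = ((x₁+x₂)/2, (y₁+y₂)/2, (z₁+z₂)/2)
  = ((-1 - 1)/2, (-3 + 0)/2, (-4 + 5)/2)
  = (-2/2, -3/2, 1/2)
  = (-1, -1.5, 0.5)

(-1, -1.5, 0.5)


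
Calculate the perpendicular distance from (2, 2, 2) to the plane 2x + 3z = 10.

distance = |a·x₀ + b·y₀ + c·z₀ - d| / √(a² + b² + c²)
  = |2·2 + 0·2 + 3·2 - 10| / √(2² + 0² + 3²)
  = |4 + 0 + 6 - 10| / √(4 + 0 + 9)
  = |0| / √13
  = 0 / 3.606
  ≈ 0

0


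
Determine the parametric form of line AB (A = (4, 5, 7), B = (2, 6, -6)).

Direction vector d = B - A = (2 - 4, 6 - 5, -6 - 7) = (-2, 1, -13)
Parametric form r = A + t·d:
x = 4 - 2t, y = 5 + t, z = 7 - 13t

x = 4 - 2t, y = 5 + t, z = 7 - 13t


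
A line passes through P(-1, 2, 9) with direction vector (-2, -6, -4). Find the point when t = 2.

P(t) = P + t·d
  = (-1 + (-2)·2, 2 + (-6)·2, 9 + (-4)·2)
  = (-1 - 4, 2 - 12, 9 - 8)
  = (-5, -10, 1)

(-5, -10, 1)


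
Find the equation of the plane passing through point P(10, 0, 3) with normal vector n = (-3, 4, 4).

The plane through P with normal n = (a, b, c) satisfies n·(r - P) = 0,
i.e. ax + by + cz = a·x₀ + b·y₀ + c·z₀.
d = (-3)·10 + 4·0 + 4·3
  = -30 + 0 + 12
  = -18
Equation: -3x + 4y + 4z = -18

-3x + 4y + 4z = -18


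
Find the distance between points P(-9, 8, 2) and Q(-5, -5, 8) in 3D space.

d = √[(x₂-x₁)² + (y₂-y₁)² + (z₂-z₁)²]
  = √[4² + (-13)² + 6²]
  = √[16 + 169 + 36]
  = √221
  ≈ 14.87

14.87


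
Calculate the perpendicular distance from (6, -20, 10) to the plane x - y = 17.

distance = |a·x₀ + b·y₀ + c·z₀ - d| / √(a² + b² + c²)
  = |1·6 + (-1)·(-20) + 0·10 - 17| / √(1² + (-1)² + 0²)
  = |6 + 20 + 0 - 17| / √(1 + 1 + 0)
  = |9| / √2
  = 9 / 1.414
  ≈ 6.364

6.364


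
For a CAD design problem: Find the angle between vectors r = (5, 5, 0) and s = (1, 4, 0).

r·s = 5·1 + 5·4 + 0·0 = 5 + 20 + 0 = 25
|r| = √(5² + 5² + 0²) = √50 ≈ 7.071
|s| = √(1² + 4² + 0²) = √17 ≈ 4.123
cos θ = (r·s)/(|r||s|) = 25/(7.071·4.123) ≈ 0.8575
θ = arccos(0.8575) ≈ 30.96°

30.96°


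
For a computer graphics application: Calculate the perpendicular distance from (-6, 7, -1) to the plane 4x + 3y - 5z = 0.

distance = |a·x₀ + b·y₀ + c·z₀ - d| / √(a² + b² + c²)
  = |4·(-6) + 3·7 + (-5)·(-1) - 0| / √(4² + 3² + (-5)²)
  = |-24 + 21 + 5 + 0| / √(16 + 9 + 25)
  = |2| / √50
  = 2 / 7.071
  ≈ 0.2828

0.2828


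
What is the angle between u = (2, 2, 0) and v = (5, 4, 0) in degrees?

u·v = 2·5 + 2·4 + 0·0 = 10 + 8 + 0 = 18
|u| = √(2² + 2² + 0²) = √8 ≈ 2.828
|v| = √(5² + 4² + 0²) = √41 ≈ 6.403
cos θ = (u·v)/(|u||v|) = 18/(2.828·6.403) ≈ 0.9939
θ = arccos(0.9939) ≈ 6.34°

6.34°


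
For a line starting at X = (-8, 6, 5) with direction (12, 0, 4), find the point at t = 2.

P(t) = X + t·d
  = (-8 + 12·2, 6 + 0·2, 5 + 4·2)
  = (-8 + 24, 6 + 0, 5 + 8)
  = (16, 6, 13)

(16, 6, 13)


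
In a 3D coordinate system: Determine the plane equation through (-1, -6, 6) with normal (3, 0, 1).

The plane through P with normal n = (a, b, c) satisfies n·(r - P) = 0,
i.e. ax + by + cz = a·x₀ + b·y₀ + c·z₀.
d = 3·(-1) + 0·(-6) + 1·6
  = -3 + 0 + 6
  = 3
Equation: 3x + z = 3

3x + z = 3


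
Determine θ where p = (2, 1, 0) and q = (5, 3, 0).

p·q = 2·5 + 1·3 + 0·0 = 10 + 3 + 0 = 13
|p| = √(2² + 1² + 0²) = √5 ≈ 2.236
|q| = √(5² + 3² + 0²) = √34 ≈ 5.831
cos θ = (p·q)/(|p||q|) = 13/(2.236·5.831) ≈ 0.9971
θ = arccos(0.9971) ≈ 4.399°

4.399°


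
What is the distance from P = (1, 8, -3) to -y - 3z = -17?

distance = |a·x₀ + b·y₀ + c·z₀ - d| / √(a² + b² + c²)
  = |0·1 + (-1)·8 + (-3)·(-3) - (-17)| / √(0² + (-1)² + (-3)²)
  = |0 - 8 + 9 + 17| / √(0 + 1 + 9)
  = |18| / √10
  = 18 / 3.162
  ≈ 5.692

5.692


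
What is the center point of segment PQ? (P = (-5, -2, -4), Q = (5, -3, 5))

M = ((x₁+x₂)/2, (y₁+y₂)/2, (z₁+z₂)/2)
  = ((-5 + 5)/2, (-2 - 3)/2, (-4 + 5)/2)
  = (0/2, -5/2, 1/2)
  = (0, -2.5, 0.5)

(0, -2.5, 0.5)


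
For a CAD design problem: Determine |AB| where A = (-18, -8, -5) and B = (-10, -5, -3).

d = √[(x₂-x₁)² + (y₂-y₁)² + (z₂-z₁)²]
  = √[8² + 3² + 2²]
  = √[64 + 9 + 4]
  = √77
  ≈ 8.775

8.775


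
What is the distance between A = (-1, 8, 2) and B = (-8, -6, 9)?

d = √[(x₂-x₁)² + (y₂-y₁)² + (z₂-z₁)²]
  = √[(-7)² + (-14)² + 7²]
  = √[49 + 196 + 49]
  = √294
  ≈ 17.15

17.15


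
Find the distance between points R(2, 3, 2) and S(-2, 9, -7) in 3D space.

d = √[(x₂-x₁)² + (y₂-y₁)² + (z₂-z₁)²]
  = √[(-4)² + 6² + (-9)²]
  = √[16 + 36 + 81]
  = √133
  ≈ 11.53

11.53


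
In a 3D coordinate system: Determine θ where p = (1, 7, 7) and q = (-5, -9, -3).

p·q = 1·(-5) + 7·(-9) + 7·(-3) = -5 - 63 - 21 = -89
|p| = √(1² + 7² + 7²) = √99 ≈ 9.95
|q| = √((-5)² + (-9)² + (-3)²) = √115 ≈ 10.72
cos θ = (p·q)/(|p||q|) = -89/(9.95·10.72) ≈ -0.8341
θ = arccos(-0.8341) ≈ 146.5°

146.5°


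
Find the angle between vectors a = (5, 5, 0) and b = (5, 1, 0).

a·b = 5·5 + 5·1 + 0·0 = 25 + 5 + 0 = 30
|a| = √(5² + 5² + 0²) = √50 ≈ 7.071
|b| = √(5² + 1² + 0²) = √26 ≈ 5.099
cos θ = (a·b)/(|a||b|) = 30/(7.071·5.099) ≈ 0.8321
θ = arccos(0.8321) ≈ 33.69°

33.69°


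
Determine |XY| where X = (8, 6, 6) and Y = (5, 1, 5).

d = √[(x₂-x₁)² + (y₂-y₁)² + (z₂-z₁)²]
  = √[(-3)² + (-5)² + (-1)²]
  = √[9 + 25 + 1]
  = √35
  ≈ 5.916

5.916


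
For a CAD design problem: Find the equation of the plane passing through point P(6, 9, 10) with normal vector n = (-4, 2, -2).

The plane through P with normal n = (a, b, c) satisfies n·(r - P) = 0,
i.e. ax + by + cz = a·x₀ + b·y₀ + c·z₀.
d = (-4)·6 + 2·9 + (-2)·10
  = -24 + 18 - 20
  = -26
Equation: -4x + 2y - 2z = -26

-4x + 2y - 2z = -26


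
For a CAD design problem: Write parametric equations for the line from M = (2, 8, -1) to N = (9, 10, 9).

Direction vector d = N - M = (9 - 2, 10 - 8, 9 + 1) = (7, 2, 10)
Parametric form r = M + t·d:
x = 2 + 7t, y = 8 + 2t, z = -1 + 10t

x = 2 + 7t, y = 8 + 2t, z = -1 + 10t


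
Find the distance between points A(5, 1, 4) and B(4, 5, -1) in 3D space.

d = √[(x₂-x₁)² + (y₂-y₁)² + (z₂-z₁)²]
  = √[(-1)² + 4² + (-5)²]
  = √[1 + 16 + 25]
  = √42
  ≈ 6.481

6.481


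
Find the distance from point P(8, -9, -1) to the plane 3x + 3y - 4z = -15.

distance = |a·x₀ + b·y₀ + c·z₀ - d| / √(a² + b² + c²)
  = |3·8 + 3·(-9) + (-4)·(-1) - (-15)| / √(3² + 3² + (-4)²)
  = |24 - 27 + 4 + 15| / √(9 + 9 + 16)
  = |16| / √34
  = 16 / 5.831
  ≈ 2.744

2.744


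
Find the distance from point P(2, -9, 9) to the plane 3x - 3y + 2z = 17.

distance = |a·x₀ + b·y₀ + c·z₀ - d| / √(a² + b² + c²)
  = |3·2 + (-3)·(-9) + 2·9 - 17| / √(3² + (-3)² + 2²)
  = |6 + 27 + 18 - 17| / √(9 + 9 + 4)
  = |34| / √22
  = 34 / 4.69
  ≈ 7.249

7.249


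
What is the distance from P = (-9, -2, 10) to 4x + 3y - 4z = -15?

distance = |a·x₀ + b·y₀ + c·z₀ - d| / √(a² + b² + c²)
  = |4·(-9) + 3·(-2) + (-4)·10 - (-15)| / √(4² + 3² + (-4)²)
  = |-36 - 6 - 40 + 15| / √(16 + 9 + 16)
  = |-67| / √41
  = 67 / 6.403
  ≈ 10.46

10.46


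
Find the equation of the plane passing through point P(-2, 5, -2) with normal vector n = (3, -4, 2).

The plane through P with normal n = (a, b, c) satisfies n·(r - P) = 0,
i.e. ax + by + cz = a·x₀ + b·y₀ + c·z₀.
d = 3·(-2) + (-4)·5 + 2·(-2)
  = -6 - 20 - 4
  = -30
Equation: 3x - 4y + 2z = -30

3x - 4y + 2z = -30


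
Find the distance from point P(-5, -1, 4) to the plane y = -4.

distance = |a·x₀ + b·y₀ + c·z₀ - d| / √(a² + b² + c²)
  = |0·(-5) + 1·(-1) + 0·4 - (-4)| / √(0² + 1² + 0²)
  = |0 - 1 + 0 + 4| / √(0 + 1 + 0)
  = |3| / √1
  = 3 / 1
  ≈ 3

3


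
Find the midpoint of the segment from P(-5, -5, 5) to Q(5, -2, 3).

M = ((x₁+x₂)/2, (y₁+y₂)/2, (z₁+z₂)/2)
  = ((-5 + 5)/2, (-5 - 2)/2, (5 + 3)/2)
  = (0/2, -7/2, 8/2)
  = (0, -3.5, 4)

(0, -3.5, 4)


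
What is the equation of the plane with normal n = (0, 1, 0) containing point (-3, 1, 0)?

The plane through P with normal n = (a, b, c) satisfies n·(r - P) = 0,
i.e. ax + by + cz = a·x₀ + b·y₀ + c·z₀.
d = 0·(-3) + 1·1 + 0·0
  = 0 + 1 + 0
  = 1
Equation: y = 1

y = 1


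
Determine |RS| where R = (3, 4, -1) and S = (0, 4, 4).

d = √[(x₂-x₁)² + (y₂-y₁)² + (z₂-z₁)²]
  = √[(-3)² + 0² + 5²]
  = √[9 + 0 + 25]
  = √34
  ≈ 5.831

5.831


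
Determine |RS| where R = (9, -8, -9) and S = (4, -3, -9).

d = √[(x₂-x₁)² + (y₂-y₁)² + (z₂-z₁)²]
  = √[(-5)² + 5² + 0²]
  = √[25 + 25 + 0]
  = √50
  ≈ 7.071

7.071


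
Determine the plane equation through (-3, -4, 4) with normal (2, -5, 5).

The plane through P with normal n = (a, b, c) satisfies n·(r - P) = 0,
i.e. ax + by + cz = a·x₀ + b·y₀ + c·z₀.
d = 2·(-3) + (-5)·(-4) + 5·4
  = -6 + 20 + 20
  = 34
Equation: 2x - 5y + 5z = 34

2x - 5y + 5z = 34


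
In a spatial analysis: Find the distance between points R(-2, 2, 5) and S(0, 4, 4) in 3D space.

d = √[(x₂-x₁)² + (y₂-y₁)² + (z₂-z₁)²]
  = √[2² + 2² + (-1)²]
  = √[4 + 4 + 1]
  = √9
  ≈ 3

3


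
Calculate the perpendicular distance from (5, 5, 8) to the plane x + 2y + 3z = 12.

distance = |a·x₀ + b·y₀ + c·z₀ - d| / √(a² + b² + c²)
  = |1·5 + 2·5 + 3·8 - 12| / √(1² + 2² + 3²)
  = |5 + 10 + 24 - 12| / √(1 + 4 + 9)
  = |27| / √14
  = 27 / 3.742
  ≈ 7.216

7.216


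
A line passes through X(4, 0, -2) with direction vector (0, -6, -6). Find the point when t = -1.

P(t) = X + t·d
  = (4 + 0·(-1), 0 + (-6)·(-1), -2 + (-6)·(-1))
  = (4 + 0, 0 + 6, -2 + 6)
  = (4, 6, 4)

(4, 6, 4)


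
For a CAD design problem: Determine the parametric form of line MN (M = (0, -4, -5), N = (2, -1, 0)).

Direction vector d = N - M = (2 + 0, -1 + 4, 0 + 5) = (2, 3, 5)
Parametric form r = M + t·d:
x = 0 + 2t, y = -4 + 3t, z = -5 + 5t

x = 0 + 2t, y = -4 + 3t, z = -5 + 5t


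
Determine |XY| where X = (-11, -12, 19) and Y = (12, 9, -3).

d = √[(x₂-x₁)² + (y₂-y₁)² + (z₂-z₁)²]
  = √[23² + 21² + (-22)²]
  = √[529 + 441 + 484]
  = √1454
  ≈ 38.13

38.13


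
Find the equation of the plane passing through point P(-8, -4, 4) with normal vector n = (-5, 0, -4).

The plane through P with normal n = (a, b, c) satisfies n·(r - P) = 0,
i.e. ax + by + cz = a·x₀ + b·y₀ + c·z₀.
d = (-5)·(-8) + 0·(-4) + (-4)·4
  = 40 + 0 - 16
  = 24
Equation: -5x - 4z = 24

-5x - 4z = 24


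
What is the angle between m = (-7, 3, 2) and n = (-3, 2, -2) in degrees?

m·n = (-7)·(-3) + 3·2 + 2·(-2) = 21 + 6 - 4 = 23
|m| = √((-7)² + 3² + 2²) = √62 ≈ 7.874
|n| = √((-3)² + 2² + (-2)²) = √17 ≈ 4.123
cos θ = (m·n)/(|m||n|) = 23/(7.874·4.123) ≈ 0.7084
θ = arccos(0.7084) ≈ 44.89°

44.89°


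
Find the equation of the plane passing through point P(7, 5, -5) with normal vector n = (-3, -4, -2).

The plane through P with normal n = (a, b, c) satisfies n·(r - P) = 0,
i.e. ax + by + cz = a·x₀ + b·y₀ + c·z₀.
d = (-3)·7 + (-4)·5 + (-2)·(-5)
  = -21 - 20 + 10
  = -31
Equation: -3x - 4y - 2z = -31

-3x - 4y - 2z = -31


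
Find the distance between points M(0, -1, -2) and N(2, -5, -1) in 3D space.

d = √[(x₂-x₁)² + (y₂-y₁)² + (z₂-z₁)²]
  = √[2² + (-4)² + 1²]
  = √[4 + 16 + 1]
  = √21
  ≈ 4.583

4.583


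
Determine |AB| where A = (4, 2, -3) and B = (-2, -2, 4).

d = √[(x₂-x₁)² + (y₂-y₁)² + (z₂-z₁)²]
  = √[(-6)² + (-4)² + 7²]
  = √[36 + 16 + 49]
  = √101
  ≈ 10.05

10.05


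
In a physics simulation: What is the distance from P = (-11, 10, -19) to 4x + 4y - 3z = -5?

distance = |a·x₀ + b·y₀ + c·z₀ - d| / √(a² + b² + c²)
  = |4·(-11) + 4·10 + (-3)·(-19) - (-5)| / √(4² + 4² + (-3)²)
  = |-44 + 40 + 57 + 5| / √(16 + 16 + 9)
  = |58| / √41
  = 58 / 6.403
  ≈ 9.058

9.058


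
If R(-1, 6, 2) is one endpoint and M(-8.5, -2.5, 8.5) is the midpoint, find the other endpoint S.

S = 2M - R
  = (2·(-8.5) - (-1), 2·(-2.5) - 6, 2·8.5 - 2)
  = (-17 + 1, -5 - 6, 17 - 2)
  = (-16, -11, 15)

(-16, -11, 15)


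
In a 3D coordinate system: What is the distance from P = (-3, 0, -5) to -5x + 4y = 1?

distance = |a·x₀ + b·y₀ + c·z₀ - d| / √(a² + b² + c²)
  = |(-5)·(-3) + 4·0 + 0·(-5) - 1| / √((-5)² + 4² + 0²)
  = |15 + 0 + 0 - 1| / √(25 + 16 + 0)
  = |14| / √41
  = 14 / 6.403
  ≈ 2.186

2.186


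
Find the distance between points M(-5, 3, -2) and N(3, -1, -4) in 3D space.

d = √[(x₂-x₁)² + (y₂-y₁)² + (z₂-z₁)²]
  = √[8² + (-4)² + (-2)²]
  = √[64 + 16 + 4]
  = √84
  ≈ 9.165

9.165


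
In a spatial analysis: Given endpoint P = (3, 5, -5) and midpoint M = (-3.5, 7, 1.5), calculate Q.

Q = 2M - P
  = (2·(-3.5) - 3, 2·7 - 5, 2·1.5 - (-5))
  = (-7 - 3, 14 - 5, 3 + 5)
  = (-10, 9, 8)

(-10, 9, 8)


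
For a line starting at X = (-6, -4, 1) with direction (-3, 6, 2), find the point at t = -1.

P(t) = X + t·d
  = (-6 + (-3)·(-1), -4 + 6·(-1), 1 + 2·(-1))
  = (-6 + 3, -4 - 6, 1 - 2)
  = (-3, -10, -1)

(-3, -10, -1)


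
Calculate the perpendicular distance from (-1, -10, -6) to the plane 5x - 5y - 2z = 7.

distance = |a·x₀ + b·y₀ + c·z₀ - d| / √(a² + b² + c²)
  = |5·(-1) + (-5)·(-10) + (-2)·(-6) - 7| / √(5² + (-5)² + (-2)²)
  = |-5 + 50 + 12 - 7| / √(25 + 25 + 4)
  = |50| / √54
  = 50 / 7.348
  ≈ 6.804

6.804


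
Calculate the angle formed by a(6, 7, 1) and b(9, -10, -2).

a·b = 6·9 + 7·(-10) + 1·(-2) = 54 - 70 - 2 = -18
|a| = √(6² + 7² + 1²) = √86 ≈ 9.274
|b| = √(9² + (-10)² + (-2)²) = √185 ≈ 13.6
cos θ = (a·b)/(|a||b|) = -18/(9.274·13.6) ≈ -0.1427
θ = arccos(-0.1427) ≈ 98.2°

98.2°


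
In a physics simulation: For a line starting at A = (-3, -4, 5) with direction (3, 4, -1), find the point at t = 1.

P(t) = A + t·d
  = (-3 + 3·1, -4 + 4·1, 5 + (-1)·1)
  = (-3 + 3, -4 + 4, 5 - 1)
  = (0, 0, 4)

(0, 0, 4)


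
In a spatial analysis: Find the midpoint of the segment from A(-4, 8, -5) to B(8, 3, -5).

M = ((x₁+x₂)/2, (y₁+y₂)/2, (z₁+z₂)/2)
  = ((-4 + 8)/2, (8 + 3)/2, (-5 - 5)/2)
  = (4/2, 11/2, -10/2)
  = (2, 5.5, -5)

(2, 5.5, -5)


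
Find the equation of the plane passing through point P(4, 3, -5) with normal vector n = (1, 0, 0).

The plane through P with normal n = (a, b, c) satisfies n·(r - P) = 0,
i.e. ax + by + cz = a·x₀ + b·y₀ + c·z₀.
d = 1·4 + 0·3 + 0·(-5)
  = 4 + 0 + 0
  = 4
Equation: x = 4

x = 4


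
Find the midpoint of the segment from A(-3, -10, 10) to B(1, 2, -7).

M = ((x₁+x₂)/2, (y₁+y₂)/2, (z₁+z₂)/2)
  = ((-3 + 1)/2, (-10 + 2)/2, (10 - 7)/2)
  = (-2/2, -8/2, 3/2)
  = (-1, -4, 1.5)

(-1, -4, 1.5)


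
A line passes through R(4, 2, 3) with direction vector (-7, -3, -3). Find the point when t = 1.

P(t) = R + t·d
  = (4 + (-7)·1, 2 + (-3)·1, 3 + (-3)·1)
  = (4 - 7, 2 - 3, 3 - 3)
  = (-3, -1, 0)

(-3, -1, 0)


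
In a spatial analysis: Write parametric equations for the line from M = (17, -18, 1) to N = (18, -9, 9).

Direction vector d = N - M = (18 - 17, -9 + 18, 9 - 1) = (1, 9, 8)
Parametric form r = M + t·d:
x = 17 + t, y = -18 + 9t, z = 1 + 8t

x = 17 + t, y = -18 + 9t, z = 1 + 8t


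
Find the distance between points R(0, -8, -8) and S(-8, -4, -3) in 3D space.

d = √[(x₂-x₁)² + (y₂-y₁)² + (z₂-z₁)²]
  = √[(-8)² + 4² + 5²]
  = √[64 + 16 + 25]
  = √105
  ≈ 10.25

10.25


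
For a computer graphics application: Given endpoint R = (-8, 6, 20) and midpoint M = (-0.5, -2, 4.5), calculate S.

S = 2M - R
  = (2·(-0.5) - (-8), 2·(-2) - 6, 2·4.5 - 20)
  = (-1 + 8, -4 - 6, 9 - 20)
  = (7, -10, -11)

(7, -10, -11)


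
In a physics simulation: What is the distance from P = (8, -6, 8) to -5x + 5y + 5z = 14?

distance = |a·x₀ + b·y₀ + c·z₀ - d| / √(a² + b² + c²)
  = |(-5)·8 + 5·(-6) + 5·8 - 14| / √((-5)² + 5² + 5²)
  = |-40 - 30 + 40 - 14| / √(25 + 25 + 25)
  = |-44| / √75
  = 44 / 8.66
  ≈ 5.081

5.081


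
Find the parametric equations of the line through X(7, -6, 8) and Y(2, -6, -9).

Direction vector d = Y - X = (2 - 7, -6 + 6, -9 - 8) = (-5, 0, -17)
Parametric form r = X + t·d:
x = 7 - 5t, y = -6, z = 8 - 17t

x = 7 - 5t, y = -6, z = 8 - 17t


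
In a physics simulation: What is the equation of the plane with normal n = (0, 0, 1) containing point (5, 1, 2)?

The plane through P with normal n = (a, b, c) satisfies n·(r - P) = 0,
i.e. ax + by + cz = a·x₀ + b·y₀ + c·z₀.
d = 0·5 + 0·1 + 1·2
  = 0 + 0 + 2
  = 2
Equation: z = 2

z = 2


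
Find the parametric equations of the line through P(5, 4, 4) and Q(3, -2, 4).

Direction vector d = Q - P = (3 - 5, -2 - 4, 4 - 4) = (-2, -6, 0)
Parametric form r = P + t·d:
x = 5 - 2t, y = 4 - 6t, z = 4

x = 5 - 2t, y = 4 - 6t, z = 4


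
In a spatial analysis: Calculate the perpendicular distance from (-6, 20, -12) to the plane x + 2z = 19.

distance = |a·x₀ + b·y₀ + c·z₀ - d| / √(a² + b² + c²)
  = |1·(-6) + 0·20 + 2·(-12) - 19| / √(1² + 0² + 2²)
  = |-6 + 0 - 24 - 19| / √(1 + 0 + 4)
  = |-49| / √5
  = 49 / 2.236
  ≈ 21.91

21.91


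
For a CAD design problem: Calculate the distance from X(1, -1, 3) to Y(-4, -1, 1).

d = √[(x₂-x₁)² + (y₂-y₁)² + (z₂-z₁)²]
  = √[(-5)² + 0² + (-2)²]
  = √[25 + 0 + 4]
  = √29
  ≈ 5.385

5.385


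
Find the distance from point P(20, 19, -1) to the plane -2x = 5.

distance = |a·x₀ + b·y₀ + c·z₀ - d| / √(a² + b² + c²)
  = |(-2)·20 + 0·19 + 0·(-1) - 5| / √((-2)² + 0² + 0²)
  = |-40 + 0 + 0 - 5| / √(4 + 0 + 0)
  = |-45| / √4
  = 45 / 2
  ≈ 22.5

22.5


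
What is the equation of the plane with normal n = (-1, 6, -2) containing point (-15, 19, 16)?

The plane through P with normal n = (a, b, c) satisfies n·(r - P) = 0,
i.e. ax + by + cz = a·x₀ + b·y₀ + c·z₀.
d = (-1)·(-15) + 6·19 + (-2)·16
  = 15 + 114 - 32
  = 97
Equation: -x + 6y - 2z = 97

-x + 6y - 2z = 97


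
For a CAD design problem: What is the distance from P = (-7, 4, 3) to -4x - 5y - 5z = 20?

distance = |a·x₀ + b·y₀ + c·z₀ - d| / √(a² + b² + c²)
  = |(-4)·(-7) + (-5)·4 + (-5)·3 - 20| / √((-4)² + (-5)² + (-5)²)
  = |28 - 20 - 15 - 20| / √(16 + 25 + 25)
  = |-27| / √66
  = 27 / 8.124
  ≈ 3.323

3.323


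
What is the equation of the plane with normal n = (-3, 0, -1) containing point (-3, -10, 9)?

The plane through P with normal n = (a, b, c) satisfies n·(r - P) = 0,
i.e. ax + by + cz = a·x₀ + b·y₀ + c·z₀.
d = (-3)·(-3) + 0·(-10) + (-1)·9
  = 9 + 0 - 9
  = 0
Equation: -3x - z = 0

-3x - z = 0


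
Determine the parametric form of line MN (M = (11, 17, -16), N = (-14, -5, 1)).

Direction vector d = N - M = (-14 - 11, -5 - 17, 1 + 16) = (-25, -22, 17)
Parametric form r = M + t·d:
x = 11 - 25t, y = 17 - 22t, z = -16 + 17t

x = 11 - 25t, y = 17 - 22t, z = -16 + 17t


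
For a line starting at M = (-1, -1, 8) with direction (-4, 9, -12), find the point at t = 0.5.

P(t) = M + t·d
  = (-1 + (-4)·0.5, -1 + 9·0.5, 8 + (-12)·0.5)
  = (-1 - 2, -1 + 4.5, 8 - 6)
  = (-3, 3.5, 2)

(-3, 3.5, 2)


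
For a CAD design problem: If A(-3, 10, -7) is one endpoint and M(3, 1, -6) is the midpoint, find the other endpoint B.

B = 2M - A
  = (2·3 - (-3), 2·1 - 10, 2·(-6) - (-7))
  = (6 + 3, 2 - 10, -12 + 7)
  = (9, -8, -5)

(9, -8, -5)


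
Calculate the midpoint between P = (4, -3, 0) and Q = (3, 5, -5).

M = ((x₁+x₂)/2, (y₁+y₂)/2, (z₁+z₂)/2)
  = ((4 + 3)/2, (-3 + 5)/2, (0 - 5)/2)
  = (7/2, 2/2, -5/2)
  = (3.5, 1, -2.5)

(3.5, 1, -2.5)


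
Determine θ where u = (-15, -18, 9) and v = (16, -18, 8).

u·v = (-15)·16 + (-18)·(-18) + 9·8 = -240 + 324 + 72 = 156
|u| = √((-15)² + (-18)² + 9²) = √630 ≈ 25.1
|v| = √(16² + (-18)² + 8²) = √644 ≈ 25.38
cos θ = (u·v)/(|u||v|) = 156/(25.1·25.38) ≈ 0.2449
θ = arccos(0.2449) ≈ 75.82°

75.82°


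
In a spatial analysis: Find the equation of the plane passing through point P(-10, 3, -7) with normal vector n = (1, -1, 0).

The plane through P with normal n = (a, b, c) satisfies n·(r - P) = 0,
i.e. ax + by + cz = a·x₀ + b·y₀ + c·z₀.
d = 1·(-10) + (-1)·3 + 0·(-7)
  = -10 - 3 + 0
  = -13
Equation: x - y = -13

x - y = -13


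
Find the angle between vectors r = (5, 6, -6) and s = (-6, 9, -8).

r·s = 5·(-6) + 6·9 + (-6)·(-8) = -30 + 54 + 48 = 72
|r| = √(5² + 6² + (-6)²) = √97 ≈ 9.849
|s| = √((-6)² + 9² + (-8)²) = √181 ≈ 13.45
cos θ = (r·s)/(|r||s|) = 72/(9.849·13.45) ≈ 0.5434
θ = arccos(0.5434) ≈ 57.09°

57.09°


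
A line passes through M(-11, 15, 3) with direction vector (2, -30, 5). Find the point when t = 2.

P(t) = M + t·d
  = (-11 + 2·2, 15 + (-30)·2, 3 + 5·2)
  = (-11 + 4, 15 - 60, 3 + 10)
  = (-7, -45, 13)

(-7, -45, 13)


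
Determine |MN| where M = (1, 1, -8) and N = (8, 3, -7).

d = √[(x₂-x₁)² + (y₂-y₁)² + (z₂-z₁)²]
  = √[7² + 2² + 1²]
  = √[49 + 4 + 1]
  = √54
  ≈ 7.348

7.348


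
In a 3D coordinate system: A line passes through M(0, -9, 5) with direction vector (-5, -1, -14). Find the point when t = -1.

P(t) = M + t·d
  = (0 + (-5)·(-1), -9 + (-1)·(-1), 5 + (-14)·(-1))
  = (0 + 5, -9 + 1, 5 + 14)
  = (5, -8, 19)

(5, -8, 19)


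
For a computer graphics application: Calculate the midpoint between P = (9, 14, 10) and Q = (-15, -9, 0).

M = ((x₁+x₂)/2, (y₁+y₂)/2, (z₁+z₂)/2)
  = ((9 - 15)/2, (14 - 9)/2, (10 + 0)/2)
  = (-6/2, 5/2, 10/2)
  = (-3, 2.5, 5)

(-3, 2.5, 5)


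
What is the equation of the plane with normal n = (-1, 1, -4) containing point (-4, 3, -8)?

The plane through P with normal n = (a, b, c) satisfies n·(r - P) = 0,
i.e. ax + by + cz = a·x₀ + b·y₀ + c·z₀.
d = (-1)·(-4) + 1·3 + (-4)·(-8)
  = 4 + 3 + 32
  = 39
Equation: -x + y - 4z = 39

-x + y - 4z = 39


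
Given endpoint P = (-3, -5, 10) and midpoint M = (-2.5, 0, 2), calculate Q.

Q = 2M - P
  = (2·(-2.5) - (-3), 2·0 - (-5), 2·2 - 10)
  = (-5 + 3, 0 + 5, 4 - 10)
  = (-2, 5, -6)

(-2, 5, -6)


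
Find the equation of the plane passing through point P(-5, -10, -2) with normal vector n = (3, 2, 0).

The plane through P with normal n = (a, b, c) satisfies n·(r - P) = 0,
i.e. ax + by + cz = a·x₀ + b·y₀ + c·z₀.
d = 3·(-5) + 2·(-10) + 0·(-2)
  = -15 - 20 + 0
  = -35
Equation: 3x + 2y = -35

3x + 2y = -35


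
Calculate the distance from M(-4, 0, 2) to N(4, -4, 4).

d = √[(x₂-x₁)² + (y₂-y₁)² + (z₂-z₁)²]
  = √[8² + (-4)² + 2²]
  = √[64 + 16 + 4]
  = √84
  ≈ 9.165

9.165


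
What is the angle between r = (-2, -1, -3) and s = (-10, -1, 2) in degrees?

r·s = (-2)·(-10) + (-1)·(-1) + (-3)·2 = 20 + 1 - 6 = 15
|r| = √((-2)² + (-1)² + (-3)²) = √14 ≈ 3.742
|s| = √((-10)² + (-1)² + 2²) = √105 ≈ 10.25
cos θ = (r·s)/(|r||s|) = 15/(3.742·10.25) ≈ 0.3912
θ = arccos(0.3912) ≈ 66.97°

66.97°


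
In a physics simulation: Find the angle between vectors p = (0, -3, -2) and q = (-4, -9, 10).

p·q = 0·(-4) + (-3)·(-9) + (-2)·10 = 0 + 27 - 20 = 7
|p| = √(0² + (-3)² + (-2)²) = √13 ≈ 3.606
|q| = √((-4)² + (-9)² + 10²) = √197 ≈ 14.04
cos θ = (p·q)/(|p||q|) = 7/(3.606·14.04) ≈ 0.1383
θ = arccos(0.1383) ≈ 82.05°

82.05°


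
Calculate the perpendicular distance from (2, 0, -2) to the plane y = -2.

distance = |a·x₀ + b·y₀ + c·z₀ - d| / √(a² + b² + c²)
  = |0·2 + 1·0 + 0·(-2) - (-2)| / √(0² + 1² + 0²)
  = |0 + 0 + 0 + 2| / √(0 + 1 + 0)
  = |2| / √1
  = 2 / 1
  ≈ 2

2


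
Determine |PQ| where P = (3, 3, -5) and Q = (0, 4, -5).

d = √[(x₂-x₁)² + (y₂-y₁)² + (z₂-z₁)²]
  = √[(-3)² + 1² + 0²]
  = √[9 + 1 + 0]
  = √10
  ≈ 3.162

3.162


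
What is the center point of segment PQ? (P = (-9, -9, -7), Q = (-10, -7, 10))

M = ((x₁+x₂)/2, (y₁+y₂)/2, (z₁+z₂)/2)
  = ((-9 - 10)/2, (-9 - 7)/2, (-7 + 10)/2)
  = (-19/2, -16/2, 3/2)
  = (-9.5, -8, 1.5)

(-9.5, -8, 1.5)


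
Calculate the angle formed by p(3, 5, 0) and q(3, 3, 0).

p·q = 3·3 + 5·3 + 0·0 = 9 + 15 + 0 = 24
|p| = √(3² + 5² + 0²) = √34 ≈ 5.831
|q| = √(3² + 3² + 0²) = √18 ≈ 4.243
cos θ = (p·q)/(|p||q|) = 24/(5.831·4.243) ≈ 0.9701
θ = arccos(0.9701) ≈ 14.04°

14.04°


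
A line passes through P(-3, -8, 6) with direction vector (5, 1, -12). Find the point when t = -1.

P(t) = P + t·d
  = (-3 + 5·(-1), -8 + 1·(-1), 6 + (-12)·(-1))
  = (-3 - 5, -8 - 1, 6 + 12)
  = (-8, -9, 18)

(-8, -9, 18)


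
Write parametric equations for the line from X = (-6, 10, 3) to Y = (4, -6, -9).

Direction vector d = Y - X = (4 + 6, -6 - 10, -9 - 3) = (10, -16, -12)
Parametric form r = X + t·d:
x = -6 + 10t, y = 10 - 16t, z = 3 - 12t

x = -6 + 10t, y = 10 - 16t, z = 3 - 12t


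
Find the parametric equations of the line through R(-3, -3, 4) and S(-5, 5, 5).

Direction vector d = S - R = (-5 + 3, 5 + 3, 5 - 4) = (-2, 8, 1)
Parametric form r = R + t·d:
x = -3 - 2t, y = -3 + 8t, z = 4 + t

x = -3 - 2t, y = -3 + 8t, z = 4 + t


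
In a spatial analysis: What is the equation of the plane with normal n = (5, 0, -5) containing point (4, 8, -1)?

The plane through P with normal n = (a, b, c) satisfies n·(r - P) = 0,
i.e. ax + by + cz = a·x₀ + b·y₀ + c·z₀.
d = 5·4 + 0·8 + (-5)·(-1)
  = 20 + 0 + 5
  = 25
Equation: 5x - 5z = 25

5x - 5z = 25


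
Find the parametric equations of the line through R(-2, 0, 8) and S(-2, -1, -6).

Direction vector d = S - R = (-2 + 2, -1 + 0, -6 - 8) = (0, -1, -14)
Parametric form r = R + t·d:
x = -2, y = 0 - t, z = 8 - 14t

x = -2, y = 0 - t, z = 8 - 14t


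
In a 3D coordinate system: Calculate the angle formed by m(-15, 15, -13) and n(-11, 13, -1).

m·n = (-15)·(-11) + 15·13 + (-13)·(-1) = 165 + 195 + 13 = 373
|m| = √((-15)² + 15² + (-13)²) = √619 ≈ 24.88
|n| = √((-11)² + 13² + (-1)²) = √291 ≈ 17.06
cos θ = (m·n)/(|m||n|) = 373/(24.88·17.06) ≈ 0.8789
θ = arccos(0.8789) ≈ 28.5°

28.5°


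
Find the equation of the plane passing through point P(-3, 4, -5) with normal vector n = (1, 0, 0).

The plane through P with normal n = (a, b, c) satisfies n·(r - P) = 0,
i.e. ax + by + cz = a·x₀ + b·y₀ + c·z₀.
d = 1·(-3) + 0·4 + 0·(-5)
  = -3 + 0 + 0
  = -3
Equation: x = -3

x = -3


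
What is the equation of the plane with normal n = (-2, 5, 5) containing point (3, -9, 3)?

The plane through P with normal n = (a, b, c) satisfies n·(r - P) = 0,
i.e. ax + by + cz = a·x₀ + b·y₀ + c·z₀.
d = (-2)·3 + 5·(-9) + 5·3
  = -6 - 45 + 15
  = -36
Equation: -2x + 5y + 5z = -36

-2x + 5y + 5z = -36


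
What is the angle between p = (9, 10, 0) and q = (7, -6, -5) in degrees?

p·q = 9·7 + 10·(-6) + 0·(-5) = 63 - 60 + 0 = 3
|p| = √(9² + 10² + 0²) = √181 ≈ 13.45
|q| = √(7² + (-6)² + (-5)²) = √110 ≈ 10.49
cos θ = (p·q)/(|p||q|) = 3/(13.45·10.49) ≈ 0.02126
θ = arccos(0.02126) ≈ 88.78°

88.78°


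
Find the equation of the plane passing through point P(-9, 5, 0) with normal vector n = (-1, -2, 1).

The plane through P with normal n = (a, b, c) satisfies n·(r - P) = 0,
i.e. ax + by + cz = a·x₀ + b·y₀ + c·z₀.
d = (-1)·(-9) + (-2)·5 + 1·0
  = 9 - 10 + 0
  = -1
Equation: -x - 2y + z = -1

-x - 2y + z = -1


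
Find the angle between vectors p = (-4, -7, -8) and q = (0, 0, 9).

p·q = (-4)·0 + (-7)·0 + (-8)·9 = 0 + 0 - 72 = -72
|p| = √((-4)² + (-7)² + (-8)²) = √129 ≈ 11.36
|q| = √(0² + 0² + 9²) = √81 ≈ 9
cos θ = (p·q)/(|p||q|) = -72/(11.36·9) ≈ -0.7044
θ = arccos(-0.7044) ≈ 134.8°

134.8°


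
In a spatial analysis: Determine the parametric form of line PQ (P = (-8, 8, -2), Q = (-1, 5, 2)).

Direction vector d = Q - P = (-1 + 8, 5 - 8, 2 + 2) = (7, -3, 4)
Parametric form r = P + t·d:
x = -8 + 7t, y = 8 - 3t, z = -2 + 4t

x = -8 + 7t, y = 8 - 3t, z = -2 + 4t


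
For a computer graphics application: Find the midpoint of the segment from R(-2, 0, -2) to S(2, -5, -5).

M = ((x₁+x₂)/2, (y₁+y₂)/2, (z₁+z₂)/2)
  = ((-2 + 2)/2, (0 - 5)/2, (-2 - 5)/2)
  = (0/2, -5/2, -7/2)
  = (0, -2.5, -3.5)

(0, -2.5, -3.5)


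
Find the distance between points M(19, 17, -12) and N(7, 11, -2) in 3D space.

d = √[(x₂-x₁)² + (y₂-y₁)² + (z₂-z₁)²]
  = √[(-12)² + (-6)² + 10²]
  = √[144 + 36 + 100]
  = √280
  ≈ 16.73

16.73


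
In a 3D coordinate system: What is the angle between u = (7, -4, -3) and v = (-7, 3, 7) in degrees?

u·v = 7·(-7) + (-4)·3 + (-3)·7 = -49 - 12 - 21 = -82
|u| = √(7² + (-4)² + (-3)²) = √74 ≈ 8.602
|v| = √((-7)² + 3² + 7²) = √107 ≈ 10.34
cos θ = (u·v)/(|u||v|) = -82/(8.602·10.34) ≈ -0.9215
θ = arccos(-0.9215) ≈ 157.1°

157.1°


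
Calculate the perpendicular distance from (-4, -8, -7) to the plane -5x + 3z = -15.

distance = |a·x₀ + b·y₀ + c·z₀ - d| / √(a² + b² + c²)
  = |(-5)·(-4) + 0·(-8) + 3·(-7) - (-15)| / √((-5)² + 0² + 3²)
  = |20 + 0 - 21 + 15| / √(25 + 0 + 9)
  = |14| / √34
  = 14 / 5.831
  ≈ 2.401

2.401


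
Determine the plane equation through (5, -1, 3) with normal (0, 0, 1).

The plane through P with normal n = (a, b, c) satisfies n·(r - P) = 0,
i.e. ax + by + cz = a·x₀ + b·y₀ + c·z₀.
d = 0·5 + 0·(-1) + 1·3
  = 0 + 0 + 3
  = 3
Equation: z = 3

z = 3


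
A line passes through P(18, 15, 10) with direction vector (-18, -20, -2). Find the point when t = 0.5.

P(t) = P + t·d
  = (18 + (-18)·0.5, 15 + (-20)·0.5, 10 + (-2)·0.5)
  = (18 - 9, 15 - 10, 10 - 1)
  = (9, 5, 9)

(9, 5, 9)


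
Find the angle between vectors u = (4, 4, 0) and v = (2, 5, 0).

u·v = 4·2 + 4·5 + 0·0 = 8 + 20 + 0 = 28
|u| = √(4² + 4² + 0²) = √32 ≈ 5.657
|v| = √(2² + 5² + 0²) = √29 ≈ 5.385
cos θ = (u·v)/(|u||v|) = 28/(5.657·5.385) ≈ 0.9191
θ = arccos(0.9191) ≈ 23.2°

23.2°


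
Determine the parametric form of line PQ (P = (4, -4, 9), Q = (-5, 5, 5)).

Direction vector d = Q - P = (-5 - 4, 5 + 4, 5 - 9) = (-9, 9, -4)
Parametric form r = P + t·d:
x = 4 - 9t, y = -4 + 9t, z = 9 - 4t

x = 4 - 9t, y = -4 + 9t, z = 9 - 4t


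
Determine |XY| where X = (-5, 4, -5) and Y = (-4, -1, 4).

d = √[(x₂-x₁)² + (y₂-y₁)² + (z₂-z₁)²]
  = √[1² + (-5)² + 9²]
  = √[1 + 25 + 81]
  = √107
  ≈ 10.34

10.34


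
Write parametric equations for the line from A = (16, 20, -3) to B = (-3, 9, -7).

Direction vector d = B - A = (-3 - 16, 9 - 20, -7 + 3) = (-19, -11, -4)
Parametric form r = A + t·d:
x = 16 - 19t, y = 20 - 11t, z = -3 - 4t

x = 16 - 19t, y = 20 - 11t, z = -3 - 4t


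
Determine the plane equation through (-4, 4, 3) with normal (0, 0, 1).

The plane through P with normal n = (a, b, c) satisfies n·(r - P) = 0,
i.e. ax + by + cz = a·x₀ + b·y₀ + c·z₀.
d = 0·(-4) + 0·4 + 1·3
  = 0 + 0 + 3
  = 3
Equation: z = 3

z = 3


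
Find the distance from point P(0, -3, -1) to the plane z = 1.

distance = |a·x₀ + b·y₀ + c·z₀ - d| / √(a² + b² + c²)
  = |0·0 + 0·(-3) + 1·(-1) - 1| / √(0² + 0² + 1²)
  = |0 + 0 - 1 - 1| / √(0 + 0 + 1)
  = |-2| / √1
  = 2 / 1
  ≈ 2

2


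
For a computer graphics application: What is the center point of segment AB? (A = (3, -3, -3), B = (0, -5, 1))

M = ((x₁+x₂)/2, (y₁+y₂)/2, (z₁+z₂)/2)
  = ((3 + 0)/2, (-3 - 5)/2, (-3 + 1)/2)
  = (3/2, -8/2, -2/2)
  = (1.5, -4, -1)

(1.5, -4, -1)


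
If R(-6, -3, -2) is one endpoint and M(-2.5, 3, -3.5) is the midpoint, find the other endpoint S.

S = 2M - R
  = (2·(-2.5) - (-6), 2·3 - (-3), 2·(-3.5) - (-2))
  = (-5 + 6, 6 + 3, -7 + 2)
  = (1, 9, -5)

(1, 9, -5)


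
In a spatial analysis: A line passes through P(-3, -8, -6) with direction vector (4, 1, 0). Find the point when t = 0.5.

P(t) = P + t·d
  = (-3 + 4·0.5, -8 + 1·0.5, -6 + 0·0.5)
  = (-3 + 2, -8 + 0.5, -6 + 0)
  = (-1, -7.5, -6)

(-1, -7.5, -6)


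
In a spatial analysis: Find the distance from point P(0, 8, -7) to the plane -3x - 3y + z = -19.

distance = |a·x₀ + b·y₀ + c·z₀ - d| / √(a² + b² + c²)
  = |(-3)·0 + (-3)·8 + 1·(-7) - (-19)| / √((-3)² + (-3)² + 1²)
  = |0 - 24 - 7 + 19| / √(9 + 9 + 1)
  = |-12| / √19
  = 12 / 4.359
  ≈ 2.753

2.753


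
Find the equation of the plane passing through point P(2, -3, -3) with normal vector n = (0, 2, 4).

The plane through P with normal n = (a, b, c) satisfies n·(r - P) = 0,
i.e. ax + by + cz = a·x₀ + b·y₀ + c·z₀.
d = 0·2 + 2·(-3) + 4·(-3)
  = 0 - 6 - 12
  = -18
Equation: 2y + 4z = -18

2y + 4z = -18
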